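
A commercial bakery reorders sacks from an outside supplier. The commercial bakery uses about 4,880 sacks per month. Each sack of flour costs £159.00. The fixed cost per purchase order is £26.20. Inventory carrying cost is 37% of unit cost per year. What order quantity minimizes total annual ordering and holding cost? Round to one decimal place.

Q* ≈ 228.4 sacks

Annual demand D = 4,880 × 12 = 58,560.
Holding cost H = 0.37 × £159.00 = £58.8300 per unit per year.
EOQ = √(2DS / H) = √(2 × 58,560 × 26.2 / 58.83).
= √(3,068,544 / 58.83) = √52,159.5105 ≈ 228.385.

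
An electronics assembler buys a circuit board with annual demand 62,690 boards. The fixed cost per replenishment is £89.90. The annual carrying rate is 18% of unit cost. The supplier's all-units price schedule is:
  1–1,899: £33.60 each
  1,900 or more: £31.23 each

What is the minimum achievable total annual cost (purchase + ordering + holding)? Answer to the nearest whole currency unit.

TC* ≈ £1,966,115

Holding cost per unit per year at price C is H = 0.18·C.
Candidates are each tier's EOQ (if it falls in that tier) and each price-break quantity.
EOQ at £33.60 = 1365.2 (feasible in tier 1): TC = 62,690×£33.60 + (62,690/1365.2)×89.9 + (1365.2/2)×0.18×£33.60 = £2,114,640.57.
EOQ at £31.23 = 1416.0 < 1900, so use break Q=1900: TC = 62,690×£31.23 + (62,690/1900.0)×89.9 + (1900.0/2)×0.18×£31.23 = £1,966,115.26.
Lowest total cost among the candidates is at Q = 1900.0.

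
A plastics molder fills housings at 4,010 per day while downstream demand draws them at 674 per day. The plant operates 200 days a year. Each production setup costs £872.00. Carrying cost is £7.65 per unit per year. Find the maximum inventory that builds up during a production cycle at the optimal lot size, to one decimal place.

I_max ≈ 5,056.2 housings

Annual demand D = 674 × 200 = 134,800.
Production build-up factor (1 − d/p) = 1 − 674/4,010 = 0.8319.
Q* = √(2DS / (H(1 − d/p))) = √(2 × 134,800 × 872 / (7.65 × 0.8319)).
= √(235,091,200 / 6.3642) ≈ 6077.803.
Maximum inventory = Q*(1 − d/p) = 6077.803 × 0.8319 ≈ 5056.247.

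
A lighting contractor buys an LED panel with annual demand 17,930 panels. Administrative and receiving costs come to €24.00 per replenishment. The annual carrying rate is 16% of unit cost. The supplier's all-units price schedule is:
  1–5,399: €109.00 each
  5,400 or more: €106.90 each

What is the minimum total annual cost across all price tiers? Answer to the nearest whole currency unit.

TC* ≈ €1,958,244

Holding cost per unit per year at price C is H = 0.16·C.
Evaluate total cost at each tier's feasible EOQ or, if the EOQ is below the tier, at the tier's minimum quantity.
EOQ at €109.00 = 222.1 (feasible in tier 1): TC = 17,930×€109.00 + (17,930/222.1)×24 + (222.1/2)×0.16×€109.00 = €1,958,244.22.
EOQ at €106.90 = 224.3 < 5400, so use break Q=5400: TC = 17,930×€106.90 + (17,930/5400.0)×24 + (5400.0/2)×0.16×€106.90 = €1,962,977.49.
Lowest total cost among the candidates is at Q = 222.1.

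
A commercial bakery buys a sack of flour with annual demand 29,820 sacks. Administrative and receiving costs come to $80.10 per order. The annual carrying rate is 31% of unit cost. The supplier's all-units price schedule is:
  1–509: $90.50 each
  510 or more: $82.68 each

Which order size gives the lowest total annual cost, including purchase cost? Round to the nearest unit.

Q* ≈ 510 sacks

Holding cost per unit per year at price C is H = 0.31·C.
Candidates are each tier's EOQ (if it falls in that tier) and each price-break quantity.
EOQ at $90.50 = 412.6 (feasible in tier 1): TC = 29,820×$90.50 + (29,820/412.6)×80.1 + (412.6/2)×0.31×$90.50 = $2,710,286.84.
EOQ at $82.68 = 431.7 < 510, so use break Q=510: TC = 29,820×$82.68 + (29,820/510.0)×80.1 + (510.0/2)×0.31×$82.68 = $2,476,736.95.
Lowest total cost is $2,476,736.95 at Q = 510.0.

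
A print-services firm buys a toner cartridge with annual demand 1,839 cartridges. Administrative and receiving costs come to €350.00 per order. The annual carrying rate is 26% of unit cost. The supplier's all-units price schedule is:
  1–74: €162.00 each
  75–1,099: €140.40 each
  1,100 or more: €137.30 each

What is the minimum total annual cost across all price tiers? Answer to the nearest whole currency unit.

Holding cost per unit per year at price C is H = 0.26·C.
Candidates are each tier's EOQ (if it falls in that tier) and each price-break quantity.
Tier 1 (€162.00): EOQ = 174.8 exceeds tier's upper bound 74, so this tier is dominated.
EOQ at €140.40 = 187.8 (feasible in tier 2): TC = 1,839×€140.40 + (1,839/187.8)×350 + (187.8/2)×0.26×€140.40 = €265,050.64.
EOQ at €137.30 = 189.9 < 1100, so use break Q=1100: TC = 1,839×€137.30 + (1,839/1100.0)×350 + (1100.0/2)×0.26×€137.30 = €272,713.74.
Lowest total cost among the candidates is at Q = 187.8.

TC* ≈ €265,051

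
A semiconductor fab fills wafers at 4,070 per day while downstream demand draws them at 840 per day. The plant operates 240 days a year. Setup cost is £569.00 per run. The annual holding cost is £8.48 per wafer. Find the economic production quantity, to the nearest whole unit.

Q* ≈ 5,839 wafers

Annual demand D = 840 × 240 = 201,600.
Production build-up factor (1 − d/p) = 1 − 840/4,070 = 0.7936.
Q* = √(2DS / (H(1 − d/p))) = √(2 × 201,600 × 569 / (8.48 × 0.7936)).
= √(229,420,800 / 6.7298) ≈ 5838.676.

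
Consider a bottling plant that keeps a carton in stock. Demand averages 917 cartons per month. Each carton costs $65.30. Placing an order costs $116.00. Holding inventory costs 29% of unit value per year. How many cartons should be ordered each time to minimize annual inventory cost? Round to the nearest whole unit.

Annual demand D = 917 × 12 = 11,004.
Holding cost H = 0.29 × $65.30 = $18.9370 per unit per year.
EOQ = √(2DS / H) = √(2 × 11,004 × 116 / 18.937).
= √(2,552,928 / 18.937) = √134,811.6386 ≈ 367.167.

Q* ≈ 367 cartons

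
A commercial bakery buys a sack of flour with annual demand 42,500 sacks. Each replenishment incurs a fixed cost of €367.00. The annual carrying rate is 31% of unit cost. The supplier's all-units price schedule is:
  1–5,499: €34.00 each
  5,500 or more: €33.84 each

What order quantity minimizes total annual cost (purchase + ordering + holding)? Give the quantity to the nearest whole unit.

Q* ≈ 1,720 sacks

Holding cost per unit per year at price C is H = 0.31·C.
Evaluate total cost at each tier's feasible EOQ or, if the EOQ is below the tier, at the tier's minimum quantity.
EOQ at €34.00 = 1720.4 (feasible in tier 1): TC = 42,500×€34.00 + (42,500/1720.4)×367 + (1720.4/2)×0.31×€34.00 = €1,463,132.71.
EOQ at €33.84 = 1724.4 < 5500, so use break Q=5500: TC = 42,500×€33.84 + (42,500/5500.0)×367 + (5500.0/2)×0.31×€33.84 = €1,469,884.51.
Lowest total cost is €1,463,132.71 at Q = 1720.4.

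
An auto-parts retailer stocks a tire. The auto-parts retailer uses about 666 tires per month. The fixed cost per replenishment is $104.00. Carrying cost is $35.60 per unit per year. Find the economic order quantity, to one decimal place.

Q* ≈ 216.1 tires

Annual demand D = 666 × 12 = 7,992.
EOQ = √(2DS / H) = √(2 × 7,992 × 104 / 35.6).
= √(1,662,336 / 35.6) = √46,694.8315 ≈ 216.090.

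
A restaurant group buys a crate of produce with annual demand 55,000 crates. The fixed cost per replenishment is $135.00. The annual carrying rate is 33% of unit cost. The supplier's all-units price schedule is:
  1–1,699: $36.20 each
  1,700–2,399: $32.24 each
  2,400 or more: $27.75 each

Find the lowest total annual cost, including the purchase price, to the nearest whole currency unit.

TC* ≈ $1,540,333

Holding cost per unit per year at price C is H = 0.33·C.
For each price level, check whether its EOQ is feasible; otherwise the best quantity at that price is the breakpoint.
EOQ at $36.20 = 1114.9 (feasible in tier 1): TC = 55,000×$36.20 + (55,000/1114.9)×135 + (1114.9/2)×0.33×$36.20 = $2,004,319.09.
EOQ at $32.24 = 1181.4 < 1700, so use break Q=1700: TC = 55,000×$32.24 + (55,000/1700.0)×135 + (1700.0/2)×0.33×$32.24 = $1,786,610.97.
EOQ at $27.75 = 1273.4 < 2400, so use break Q=2400: TC = 55,000×$27.75 + (55,000/2400.0)×135 + (2400.0/2)×0.33×$27.75 = $1,540,332.75.
Lowest total cost among the candidates is at Q = 2400.0.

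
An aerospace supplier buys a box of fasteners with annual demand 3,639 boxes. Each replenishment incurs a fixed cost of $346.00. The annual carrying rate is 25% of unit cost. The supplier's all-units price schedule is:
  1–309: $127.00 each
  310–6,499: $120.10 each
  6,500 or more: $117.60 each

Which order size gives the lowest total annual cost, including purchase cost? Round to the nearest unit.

Holding cost per unit per year at price C is H = 0.25·C.
For each price level, check whether its EOQ is feasible; otherwise the best quantity at that price is the breakpoint.
EOQ at $127.00 = 281.6 (feasible in tier 1): TC = 3,639×$127.00 + (3,639/281.6)×346 + (281.6/2)×0.25×$127.00 = $471,094.61.
EOQ at $120.10 = 289.6 < 310, so use break Q=310: TC = 3,639×$120.10 + (3,639/310.0)×346 + (310.0/2)×0.25×$120.10 = $445,759.37.
EOQ at $117.60 = 292.7 < 6500, so use break Q=6500: TC = 3,639×$117.60 + (3,639/6500.0)×346 + (6500.0/2)×0.25×$117.60 = $523,690.11.
Lowest total cost is $445,759.37 at Q = 310.0.

Q* ≈ 310 boxes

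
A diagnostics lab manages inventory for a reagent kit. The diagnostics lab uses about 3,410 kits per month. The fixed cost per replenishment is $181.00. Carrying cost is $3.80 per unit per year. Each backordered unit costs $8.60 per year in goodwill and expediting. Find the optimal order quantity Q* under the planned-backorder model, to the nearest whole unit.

Annual demand D = 3,410 × 12 = 40,920.
With planned backorders, Q* = √(2DS/H) · √((H+B)/B).
√(2DS/H) = √(2 × 40,920 × 181 / 3.8) = 1974.378.
√((H+B)/B) = √((3.8+8.6)/8.6) = 1.2008.
Q* ≈ 2370.784.

Q* ≈ 2,371 kits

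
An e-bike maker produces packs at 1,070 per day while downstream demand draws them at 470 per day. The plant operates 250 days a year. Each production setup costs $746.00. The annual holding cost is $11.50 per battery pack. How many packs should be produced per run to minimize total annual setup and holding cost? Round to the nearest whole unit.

Q* ≈ 5,214 packs

Annual demand D = 470 × 250 = 117,500.
Production build-up factor (1 − d/p) = 1 − 470/1,070 = 0.5607.
Q* = √(2DS / (H(1 − d/p))) = √(2 × 117,500 × 746 / (11.5 × 0.5607)).
= √(175,310,000 / 6.4486) ≈ 5213.996.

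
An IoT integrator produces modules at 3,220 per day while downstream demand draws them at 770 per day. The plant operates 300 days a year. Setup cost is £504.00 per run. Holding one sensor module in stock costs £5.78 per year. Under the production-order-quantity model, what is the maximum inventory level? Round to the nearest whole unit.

I_max ≈ 5,536 modules

Annual demand D = 770 × 300 = 231,000.
Production build-up factor (1 − d/p) = 1 − 770/3,220 = 0.7609.
Q* = √(2DS / (H(1 − d/p))) = √(2 × 231,000 × 504 / (5.78 × 0.7609)).
= √(232,848,000 / 4.3978) ≈ 7276.411.
Maximum inventory = Q*(1 − d/p) = 7276.411 × 0.7609 ≈ 5536.400.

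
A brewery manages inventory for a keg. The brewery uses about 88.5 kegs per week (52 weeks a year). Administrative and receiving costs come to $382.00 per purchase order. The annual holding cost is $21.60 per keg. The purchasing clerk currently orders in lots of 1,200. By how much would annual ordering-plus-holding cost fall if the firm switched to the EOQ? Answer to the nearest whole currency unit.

Extra cost ≈ $5,710 per year

Annual demand D = 88.5 × 52 = 4,602.
EOQ = √(2DS/H) = √(2 × 4,602 × 382 / 21.6) ≈ 403.45.
Cost at Q* = (D/Q*)S + (Q*/2)H = √(2DSH) ≈ $8,714.59.
Cost at Q = 1,200: (4,602/1,200)×382 + (1,200/2)×21.6 = $1,464.97 + $12,960.00 = $14,424.97.
Excess = $14,424.97 − $8,714.59 = $5,710.38.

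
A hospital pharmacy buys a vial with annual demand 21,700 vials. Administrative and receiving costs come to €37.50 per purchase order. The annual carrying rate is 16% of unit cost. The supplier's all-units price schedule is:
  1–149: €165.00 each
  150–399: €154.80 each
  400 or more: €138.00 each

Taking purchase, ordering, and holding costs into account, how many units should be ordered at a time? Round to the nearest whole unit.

Holding cost per unit per year at price C is H = 0.16·C.
Candidates are each tier's EOQ (if it falls in that tier) and each price-break quantity.
Tier 1 (€165.00): EOQ = 248.3 exceeds tier's upper bound 149, so this tier is dominated.
EOQ at €154.80 = 256.3 (feasible in tier 2): TC = 21,700×€154.80 + (21,700/256.3)×37.5 + (256.3/2)×0.16×€154.80 = €3,365,509.01.
EOQ at €138.00 = 271.5 < 400, so use break Q=400: TC = 21,700×€138.00 + (21,700/400.0)×37.5 + (400.0/2)×0.16×€138.00 = €3,001,050.38.
Lowest total cost is €3,001,050.38 at Q = 400.0.

Q* ≈ 400 vials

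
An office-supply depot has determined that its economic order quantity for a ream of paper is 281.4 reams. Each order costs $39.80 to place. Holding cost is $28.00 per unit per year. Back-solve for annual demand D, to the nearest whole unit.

D ≈ 27,854 reams per year

Invert the EOQ relation Q*² = 2DS/H.
From Q* = √(2DS/H): D = Q*²H / (2S) = 281.4² × 28 / (2 × 39.8) = 27854.358.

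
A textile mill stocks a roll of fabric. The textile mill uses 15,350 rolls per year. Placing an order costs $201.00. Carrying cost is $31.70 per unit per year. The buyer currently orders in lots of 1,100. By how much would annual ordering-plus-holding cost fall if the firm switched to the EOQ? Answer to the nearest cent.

Extra cost ≈ $6,253.76 per year

EOQ = √(2DS/H) = √(2 × 15,350 × 201 / 31.7) ≈ 441.20.
Cost at Q* = (D/Q*)S + (Q*/2)H = √(2DSH) ≈ $13,986.11.
Cost at Q = 1,100: (15,350/1,100)×201 + (1,100/2)×31.7 = $2,804.86 + $17,435.00 = $20,239.86.
Excess = $20,239.86 − $13,986.11 = $6,253.76.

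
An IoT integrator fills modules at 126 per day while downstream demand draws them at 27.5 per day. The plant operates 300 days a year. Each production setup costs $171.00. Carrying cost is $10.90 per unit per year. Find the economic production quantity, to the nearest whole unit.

Annual demand D = 27.5 × 300 = 8,250.
Production build-up factor (1 − d/p) = 1 − 27.5/126 = 0.7817.
Q* = √(2DS / (H(1 − d/p))) = √(2 × 8,250 × 171 / (10.9 × 0.7817)).
= √(2,821,500 / 8.521) ≈ 575.432.

Q* ≈ 575 modules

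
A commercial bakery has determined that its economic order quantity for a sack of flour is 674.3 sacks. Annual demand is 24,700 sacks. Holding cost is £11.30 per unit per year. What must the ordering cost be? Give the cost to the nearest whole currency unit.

Squaring Q* = √(2DS/H) gives Q*² = 2DS/H.
From Q* = √(2DS/H): S = Q*²H / (2D) = 674.3² × 11.3 / (2 × 24,700) = 104.0059.

S ≈ £104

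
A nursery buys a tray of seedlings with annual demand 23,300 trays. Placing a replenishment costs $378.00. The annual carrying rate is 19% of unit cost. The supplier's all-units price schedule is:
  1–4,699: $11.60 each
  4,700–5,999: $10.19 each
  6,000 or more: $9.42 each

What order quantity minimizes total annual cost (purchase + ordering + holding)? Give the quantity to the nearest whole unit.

Holding cost per unit per year at price C is H = 0.19·C.
For each price level, check whether its EOQ is feasible; otherwise the best quantity at that price is the breakpoint.
EOQ at $11.60 = 2827.0 (feasible in tier 1): TC = 23,300×$11.60 + (23,300/2827.0)×378 + (2827.0/2)×0.19×$11.60 = $276,510.81.
EOQ at $10.19 = 3016.3 < 4700, so use break Q=4700: TC = 23,300×$10.19 + (23,300/4700.0)×378 + (4700.0/2)×0.19×$10.19 = $243,850.75.
EOQ at $9.42 = 3137.2 < 6000, so use break Q=6000: TC = 23,300×$9.42 + (23,300/6000.0)×378 + (6000.0/2)×0.19×$9.42 = $226,323.30.
Lowest total cost is $226,323.30 at Q = 6000.0.

Q* ≈ 6,000 trays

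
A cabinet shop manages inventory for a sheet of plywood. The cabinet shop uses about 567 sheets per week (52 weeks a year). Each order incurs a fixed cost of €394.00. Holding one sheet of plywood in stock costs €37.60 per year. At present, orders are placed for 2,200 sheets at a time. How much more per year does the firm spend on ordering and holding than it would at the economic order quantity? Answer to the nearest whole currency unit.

Annual demand D = 567 × 52 = 29,484.
EOQ = √(2DS/H) = √(2 × 29,484 × 394 / 37.6) ≈ 786.07.
Cost at Q* = (D/Q*)S + (Q*/2)H = √(2DSH) ≈ €29,556.31.
Cost at Q = 2,200: (29,484/2,200)×394 + (2,200/2)×37.6 = €5,280.32 + €41,360.00 = €46,640.32.
Excess = €46,640.32 − €29,556.31 = €17,084.01.

Extra cost ≈ €17,084 per year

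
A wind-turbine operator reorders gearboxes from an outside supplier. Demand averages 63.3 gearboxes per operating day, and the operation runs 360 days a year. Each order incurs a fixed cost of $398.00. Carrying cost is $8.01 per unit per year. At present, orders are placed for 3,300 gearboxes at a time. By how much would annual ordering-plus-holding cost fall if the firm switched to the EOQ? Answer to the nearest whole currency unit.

Extra cost ≈ $3,911 per year

Annual demand D = 63.3 × 360 = 22,788.
EOQ = √(2DS/H) = √(2 × 22,788 × 398 / 8.01) ≈ 1504.85.
Cost at Q* = (D/Q*)S + (Q*/2)H = √(2DSH) ≈ $12,053.85.
Cost at Q = 3,300: (22,788/3,300)×398 + (3,300/2)×8.01 = $2,748.37 + $13,216.50 = $15,964.87.
Excess = $15,964.87 − $12,053.85 = $3,911.02.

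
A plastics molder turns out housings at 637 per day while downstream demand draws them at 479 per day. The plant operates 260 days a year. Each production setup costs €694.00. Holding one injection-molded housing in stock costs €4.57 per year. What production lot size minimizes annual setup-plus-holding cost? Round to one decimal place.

Q* ≈ 12,349.0 housings

Annual demand D = 479 × 260 = 124,540.
Production build-up factor (1 − d/p) = 1 − 479/637 = 0.2480.
Q* = √(2DS / (H(1 − d/p))) = √(2 × 124,540 × 694 / (4.57 × 0.2480)).
= √(172,861,520 / 1.1335) ≈ 12349.013.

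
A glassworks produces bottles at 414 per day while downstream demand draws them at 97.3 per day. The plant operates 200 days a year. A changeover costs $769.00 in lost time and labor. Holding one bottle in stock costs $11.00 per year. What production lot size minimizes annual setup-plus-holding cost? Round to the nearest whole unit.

Annual demand D = 97.3 × 200 = 19,460.
Production build-up factor (1 − d/p) = 1 − 97.3/414 = 0.7650.
Q* = √(2DS / (H(1 − d/p))) = √(2 × 19,460 × 769 / (11 × 0.7650)).
= √(29,929,480 / 8.4147) ≈ 1885.947.

Q* ≈ 1,886 bottles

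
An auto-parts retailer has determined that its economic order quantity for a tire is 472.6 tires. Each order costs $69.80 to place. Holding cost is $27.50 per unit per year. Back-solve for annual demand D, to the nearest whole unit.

D ≈ 43,998 tires per year

Squaring Q* = √(2DS/H) gives Q*² = 2DS/H.
From Q* = √(2DS/H): D = Q*²H / (2S) = 472.6² × 27.5 / (2 × 69.8) = 43998.180.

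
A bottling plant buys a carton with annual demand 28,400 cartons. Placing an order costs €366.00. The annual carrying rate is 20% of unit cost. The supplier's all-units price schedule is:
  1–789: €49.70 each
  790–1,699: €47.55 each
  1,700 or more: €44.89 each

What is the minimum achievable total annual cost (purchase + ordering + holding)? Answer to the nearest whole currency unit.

TC* ≈ €1,288,622

Holding cost per unit per year at price C is H = 0.20·C.
Candidates are each tier's EOQ (if it falls in that tier) and each price-break quantity.
Tier 1 (€49.70): EOQ = 1446.2 exceeds tier's upper bound 789, so this tier is dominated.
EOQ at €47.55 = 1478.5 (feasible in tier 2): TC = 28,400×€47.55 + (28,400/1478.5)×366 + (1478.5/2)×0.20×€47.55 = €1,364,480.64.
EOQ at €44.89 = 1521.7 < 1700, so use break Q=1700: TC = 28,400×€44.89 + (28,400/1700.0)×366 + (1700.0/2)×0.20×€44.89 = €1,288,621.65.
Lowest total cost among the candidates is at Q = 1700.0.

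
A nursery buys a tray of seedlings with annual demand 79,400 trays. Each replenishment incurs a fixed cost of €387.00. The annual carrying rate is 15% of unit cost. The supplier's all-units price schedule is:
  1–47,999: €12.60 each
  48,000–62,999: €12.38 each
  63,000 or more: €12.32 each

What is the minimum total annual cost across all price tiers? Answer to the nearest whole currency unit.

Holding cost per unit per year at price C is H = 0.15·C.
For each price level, check whether its EOQ is feasible; otherwise the best quantity at that price is the breakpoint.
EOQ at €12.60 = 5702.3 (feasible in tier 1): TC = 79,400×€12.60 + (79,400/5702.3)×387 + (5702.3/2)×0.15×€12.60 = €1,011,217.34.
EOQ at €12.38 = 5752.7 < 48000, so use break Q=48000: TC = 79,400×€12.38 + (79,400/48000.0)×387 + (48000.0/2)×0.15×€12.38 = €1,028,180.16.
EOQ at €12.32 = 5766.7 < 63000, so use break Q=63000: TC = 79,400×€12.32 + (79,400/63000.0)×387 + (63000.0/2)×0.15×€12.32 = €1,036,907.74.
Lowest total cost among the candidates is at Q = 5702.3.

TC* ≈ €1,011,217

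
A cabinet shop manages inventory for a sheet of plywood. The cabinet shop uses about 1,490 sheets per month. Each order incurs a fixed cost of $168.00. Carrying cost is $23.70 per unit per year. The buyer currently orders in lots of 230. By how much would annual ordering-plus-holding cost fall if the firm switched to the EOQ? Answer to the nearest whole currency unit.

Annual demand D = 1,490 × 12 = 17,880.
EOQ = √(2DS/H) = √(2 × 17,880 × 168 / 23.7) ≈ 503.48.
Cost at Q* = (D/Q*)S + (Q*/2)H = √(2DSH) ≈ $11,932.39.
Cost at Q = 230: (17,880/230)×168 + (230/2)×23.7 = $13,060.17 + $2,725.50 = $15,785.67.
Excess = $15,785.67 − $11,932.39 = $3,853.28.

Extra cost ≈ $3,853 per year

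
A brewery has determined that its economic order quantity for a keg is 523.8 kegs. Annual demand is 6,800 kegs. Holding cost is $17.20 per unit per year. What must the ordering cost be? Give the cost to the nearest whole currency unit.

Invert the EOQ relation Q*² = 2DS/H.
From Q* = √(2DS/H): S = Q*²H / (2D) = 523.8² × 17.2 / (2 × 6,800) = 346.9929.

S ≈ $347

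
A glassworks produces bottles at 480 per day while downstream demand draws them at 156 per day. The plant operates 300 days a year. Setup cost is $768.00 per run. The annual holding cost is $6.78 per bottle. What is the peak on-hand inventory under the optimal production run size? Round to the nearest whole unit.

Annual demand D = 156 × 300 = 46,800.
Production build-up factor (1 − d/p) = 1 − 156/480 = 0.6750.
Q* = √(2DS / (H(1 − d/p))) = √(2 × 46,800 × 768 / (6.78 × 0.6750)).
= √(71,884,800 / 4.5765) ≈ 3963.253.
Maximum inventory = Q*(1 − d/p) = 3963.253 × 0.6750 ≈ 2675.196.

I_max ≈ 2,675 bottles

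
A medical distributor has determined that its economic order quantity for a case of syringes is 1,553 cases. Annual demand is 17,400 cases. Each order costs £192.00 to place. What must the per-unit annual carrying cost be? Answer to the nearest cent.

H ≈ £2.77

Invert the EOQ relation Q*² = 2DS/H.
From Q* = √(2DS/H): H = 2DS / Q*² = 2 × 17,400 × 192 / 1,553² = 2.7704.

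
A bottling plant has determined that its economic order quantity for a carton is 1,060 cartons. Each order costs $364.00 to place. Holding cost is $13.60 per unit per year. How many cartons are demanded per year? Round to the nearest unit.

Squaring Q* = √(2DS/H) gives Q*² = 2DS/H.
From Q* = √(2DS/H): D = Q*²H / (2S) = 1,060² × 13.6 / (2 × 364) = 20990.330.

D ≈ 20,990 cartons per year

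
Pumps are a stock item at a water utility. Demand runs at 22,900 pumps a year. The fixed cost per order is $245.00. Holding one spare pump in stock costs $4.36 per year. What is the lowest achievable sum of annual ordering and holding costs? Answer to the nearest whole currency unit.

TC* ≈ $6,995

Q* = √(2DS/H) = √(2 × 22,900 × 245 / 4.36) ≈ 1604.25.
At Q*, ordering cost (D/Q*)S equals holding cost (Q*/2)H, each = √(DSH/2).
Minimum total = √(2DSH) = √(2 × 22,900 × 245 × 4.36) ≈ 6994.538.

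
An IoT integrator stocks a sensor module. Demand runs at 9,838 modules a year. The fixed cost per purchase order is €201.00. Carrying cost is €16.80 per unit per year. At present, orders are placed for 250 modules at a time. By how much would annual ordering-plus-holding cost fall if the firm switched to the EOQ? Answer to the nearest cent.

Extra cost ≈ €1,858.56 per year

EOQ = √(2DS/H) = √(2 × 9,838 × 201 / 16.8) ≈ 485.19.
Cost at Q* = (D/Q*)S + (Q*/2)H = √(2DSH) ≈ €8,151.19.
Cost at Q = 250: (9,838/250)×201 + (250/2)×16.8 = €7,909.75 + €2,100.00 = €10,009.75.
Excess = €10,009.75 − €8,151.19 = €1,858.56.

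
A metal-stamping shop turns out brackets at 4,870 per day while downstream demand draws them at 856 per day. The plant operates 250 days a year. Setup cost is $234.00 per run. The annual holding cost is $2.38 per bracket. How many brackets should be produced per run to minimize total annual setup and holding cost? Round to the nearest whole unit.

Q* ≈ 7,145 brackets

Annual demand D = 856 × 250 = 214,000.
Production build-up factor (1 − d/p) = 1 − 856/4,870 = 0.8242.
Q* = √(2DS / (H(1 − d/p))) = √(2 × 214,000 × 234 / (2.38 × 0.8242)).
= √(100,152,000 / 1.9617) ≈ 7145.245.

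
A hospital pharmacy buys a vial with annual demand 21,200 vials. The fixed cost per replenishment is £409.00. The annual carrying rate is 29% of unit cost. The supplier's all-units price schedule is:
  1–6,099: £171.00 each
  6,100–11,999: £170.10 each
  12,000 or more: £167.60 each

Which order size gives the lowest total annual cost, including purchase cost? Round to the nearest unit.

Q* ≈ 591 vials

Holding cost per unit per year at price C is H = 0.29·C.
For each price level, check whether its EOQ is feasible; otherwise the best quantity at that price is the breakpoint.
EOQ at £171.00 = 591.4 (feasible in tier 1): TC = 21,200×£171.00 + (21,200/591.4)×409 + (591.4/2)×0.29×£171.00 = £3,654,525.24.
EOQ at £170.10 = 592.9 < 6100, so use break Q=6100: TC = 21,200×£170.10 + (21,200/6100.0)×409 + (6100.0/2)×0.29×£170.10 = £3,757,994.89.
EOQ at £167.60 = 597.3 < 12000, so use break Q=12000: TC = 21,200×£167.60 + (21,200/12000.0)×409 + (12000.0/2)×0.29×£167.60 = £3,845,466.57.
Lowest total cost is £3,654,525.24 at Q = 591.4.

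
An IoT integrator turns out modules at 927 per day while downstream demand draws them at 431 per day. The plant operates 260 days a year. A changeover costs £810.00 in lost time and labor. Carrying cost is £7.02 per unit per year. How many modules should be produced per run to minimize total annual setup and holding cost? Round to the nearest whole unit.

Q* ≈ 6,952 modules

Annual demand D = 431 × 260 = 112,060.
Production build-up factor (1 − d/p) = 1 − 431/927 = 0.5351.
Q* = √(2DS / (H(1 − d/p))) = √(2 × 112,060 × 810 / (7.02 × 0.5351)).
= √(181,537,200 / 3.7561) ≈ 6952.056.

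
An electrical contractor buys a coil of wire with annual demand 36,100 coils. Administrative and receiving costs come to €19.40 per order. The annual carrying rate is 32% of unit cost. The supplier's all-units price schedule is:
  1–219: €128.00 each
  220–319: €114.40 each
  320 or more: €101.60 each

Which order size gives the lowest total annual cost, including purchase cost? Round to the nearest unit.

Q* ≈ 320 coils

Holding cost per unit per year at price C is H = 0.32·C.
For each price level, check whether its EOQ is feasible; otherwise the best quantity at that price is the breakpoint.
EOQ at €128.00 = 184.9 (feasible in tier 1): TC = 36,100×€128.00 + (36,100/184.9)×19.4 + (184.9/2)×0.32×€128.00 = €4,628,374.42.
EOQ at €114.40 = 195.6 < 220, so use break Q=220: TC = 36,100×€114.40 + (36,100/220.0)×19.4 + (220.0/2)×0.32×€114.40 = €4,137,050.24.
EOQ at €101.60 = 207.6 < 320, so use break Q=320: TC = 36,100×€101.60 + (36,100/320.0)×19.4 + (320.0/2)×0.32×€101.60 = €3,675,150.48.
Lowest total cost is €3,675,150.48 at Q = 320.0.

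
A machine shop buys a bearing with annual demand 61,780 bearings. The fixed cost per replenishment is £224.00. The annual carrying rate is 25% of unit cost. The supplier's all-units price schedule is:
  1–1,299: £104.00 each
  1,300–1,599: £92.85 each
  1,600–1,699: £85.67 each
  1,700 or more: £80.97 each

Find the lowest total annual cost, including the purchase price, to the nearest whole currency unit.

Holding cost per unit per year at price C is H = 0.25·C.
Candidates are each tier's EOQ (if it falls in that tier) and each price-break quantity.
EOQ at £104.00 = 1031.8 (feasible in tier 1): TC = 61,780×£104.00 + (61,780/1031.8)×224 + (1031.8/2)×0.25×£104.00 = £6,451,945.61.
EOQ at £92.85 = 1091.9 < 1300, so use break Q=1300: TC = 61,780×£92.85 + (61,780/1300.0)×224 + (1300.0/2)×0.25×£92.85 = £5,762,006.29.
EOQ at £85.67 = 1136.8 < 1600, so use break Q=1600: TC = 61,780×£85.67 + (61,780/1600.0)×224 + (1600.0/2)×0.25×£85.67 = £5,318,475.80.
EOQ at £80.97 = 1169.3 < 1700, so use break Q=1700: TC = 61,780×£80.97 + (61,780/1700.0)×224 + (1700.0/2)×0.25×£80.97 = £5,027,673.15.
Lowest total cost among the candidates is at Q = 1700.0.

TC* ≈ £5,027,673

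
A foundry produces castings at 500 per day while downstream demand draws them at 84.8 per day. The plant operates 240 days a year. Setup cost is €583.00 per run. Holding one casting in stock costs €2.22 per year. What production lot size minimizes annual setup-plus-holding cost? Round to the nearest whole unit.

Annual demand D = 84.8 × 240 = 20,352.
Production build-up factor (1 − d/p) = 1 − 84.8/500 = 0.8304.
Q* = √(2DS / (H(1 − d/p))) = √(2 × 20,352 × 583 / (2.22 × 0.8304)).
= √(23,730,432 / 1.8435) ≈ 3587.837.

Q* ≈ 3,588 castings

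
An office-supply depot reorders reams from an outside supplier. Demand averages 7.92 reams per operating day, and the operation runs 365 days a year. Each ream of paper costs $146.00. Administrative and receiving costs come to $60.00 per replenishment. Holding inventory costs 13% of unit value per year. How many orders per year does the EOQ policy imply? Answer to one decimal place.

N ≈ 21.4 orders per year

Annual demand D = 7.92 × 365 = 2,890.8.
Holding cost H = 0.13 × $146.00 = $18.9800 per unit per year.
EOQ = √(2DS/H) = √(2 × 2,890.8 × 60 / 18.98) ≈ 135.19.
Orders per year = D / Q* = 2,890.8 / 135.19 ≈ 21.383.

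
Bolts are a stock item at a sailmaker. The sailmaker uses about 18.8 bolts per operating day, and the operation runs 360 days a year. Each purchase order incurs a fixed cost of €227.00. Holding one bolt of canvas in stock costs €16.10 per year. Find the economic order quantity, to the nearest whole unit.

Q* ≈ 437 bolts

Annual demand D = 18.8 × 360 = 6,768.
EOQ = √(2DS / H) = √(2 × 6,768 × 227 / 16.1).
= √(3,072,672 / 16.1) = √190,849.1925 ≈ 436.863.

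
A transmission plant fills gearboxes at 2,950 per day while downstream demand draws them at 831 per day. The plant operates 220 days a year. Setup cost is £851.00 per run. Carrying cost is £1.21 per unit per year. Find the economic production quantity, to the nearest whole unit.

Annual demand D = 831 × 220 = 182,820.
Production build-up factor (1 − d/p) = 1 − 831/2,950 = 0.7183.
Q* = √(2DS / (H(1 − d/p))) = √(2 × 182,820 × 851 / (1.21 × 0.7183)).
= √(311,159,640 / 0.8691) ≈ 18921.017.

Q* ≈ 18,921 gearboxes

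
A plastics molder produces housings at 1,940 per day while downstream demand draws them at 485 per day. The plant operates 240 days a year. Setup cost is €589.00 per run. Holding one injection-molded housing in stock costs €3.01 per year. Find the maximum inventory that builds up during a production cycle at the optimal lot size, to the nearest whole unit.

I_max ≈ 5,845 housings

Annual demand D = 485 × 240 = 116,400.
Production build-up factor (1 − d/p) = 1 − 485/1,940 = 0.7500.
Q* = √(2DS / (H(1 − d/p))) = √(2 × 116,400 × 589 / (3.01 × 0.7500)).
= √(137,119,200 / 2.2575) ≈ 7793.549.
Maximum inventory = Q*(1 − d/p) = 7793.549 × 0.7500 ≈ 5845.162.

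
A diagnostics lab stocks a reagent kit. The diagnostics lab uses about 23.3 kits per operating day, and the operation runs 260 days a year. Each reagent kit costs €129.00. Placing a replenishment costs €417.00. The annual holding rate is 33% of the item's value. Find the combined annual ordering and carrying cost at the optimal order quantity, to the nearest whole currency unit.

Annual demand D = 23.3 × 260 = 6,058.
Holding cost H = 0.33 × €129.00 = €42.5700 per unit per year.
EOQ = √(2DS/H) = √(2 × 6,058 × 417 / 42.57) ≈ 344.51.
At Q*, ordering cost (D/Q*)S equals holding cost (Q*/2)H, each = √(DSH/2).
Minimum total = √(2DSH) = √(2 × 6,058 × 417 × 42.57) ≈ 14665.588.

TC* ≈ €14,666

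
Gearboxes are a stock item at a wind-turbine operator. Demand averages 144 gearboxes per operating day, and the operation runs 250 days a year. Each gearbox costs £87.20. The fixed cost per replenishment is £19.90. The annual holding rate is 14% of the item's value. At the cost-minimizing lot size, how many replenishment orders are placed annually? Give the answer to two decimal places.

N ≈ 105.08 orders per year

Annual demand D = 144 × 250 = 36,000.
Holding cost H = 0.14 × £87.20 = £12.2080 per unit per year.
The optimal lot size = √(2DS/H) = √(2 × 36,000 × 19.9 / 12.208) ≈ 342.59.
Orders per year = D / Q* = 36,000 / 342.59 ≈ 105.083.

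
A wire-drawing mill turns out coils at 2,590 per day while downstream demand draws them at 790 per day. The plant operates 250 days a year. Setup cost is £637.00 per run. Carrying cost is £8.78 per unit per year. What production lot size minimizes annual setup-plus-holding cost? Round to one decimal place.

Annual demand D = 790 × 250 = 197,500.
Production build-up factor (1 − d/p) = 1 − 790/2,590 = 0.6950.
Q* = √(2DS / (H(1 − d/p))) = √(2 × 197,500 × 637 / (8.78 × 0.6950)).
= √(251,615,000 / 6.1019) ≈ 6421.473.

Q* ≈ 6,421.5 coils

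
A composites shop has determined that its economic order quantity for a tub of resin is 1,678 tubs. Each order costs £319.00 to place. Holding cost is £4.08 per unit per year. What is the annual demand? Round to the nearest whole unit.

Invert the EOQ relation Q*² = 2DS/H.
From Q* = √(2DS/H): D = Q*²H / (2S) = 1,678² × 4.08 / (2 × 319) = 18006.255.

D ≈ 18,006 tubs per year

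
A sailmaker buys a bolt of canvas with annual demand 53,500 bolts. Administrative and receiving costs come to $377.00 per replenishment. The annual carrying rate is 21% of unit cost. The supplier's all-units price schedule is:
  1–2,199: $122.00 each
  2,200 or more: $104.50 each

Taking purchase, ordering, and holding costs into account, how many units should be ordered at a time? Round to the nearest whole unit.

Holding cost per unit per year at price C is H = 0.21·C.
Evaluate total cost at each tier's feasible EOQ or, if the EOQ is below the tier, at the tier's minimum quantity.
EOQ at $122.00 = 1254.8 (feasible in tier 1): TC = 53,500×$122.00 + (53,500/1254.8)×377 + (1254.8/2)×0.21×$122.00 = $6,559,147.86.
EOQ at $104.50 = 1355.8 < 2200, so use break Q=2200: TC = 53,500×$104.50 + (53,500/2200.0)×377 + (2200.0/2)×0.21×$104.50 = $5,624,057.45.
Lowest total cost is $5,624,057.45 at Q = 2200.0.

Q* ≈ 2,200 bolts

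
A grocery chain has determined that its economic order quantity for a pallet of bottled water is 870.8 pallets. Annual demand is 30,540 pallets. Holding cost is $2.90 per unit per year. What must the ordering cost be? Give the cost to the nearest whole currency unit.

Invert the EOQ relation Q*² = 2DS/H.
From Q* = √(2DS/H): S = Q*²H / (2D) = 870.8² × 2.9 / (2 × 30,540) = 36.0028.

S ≈ $36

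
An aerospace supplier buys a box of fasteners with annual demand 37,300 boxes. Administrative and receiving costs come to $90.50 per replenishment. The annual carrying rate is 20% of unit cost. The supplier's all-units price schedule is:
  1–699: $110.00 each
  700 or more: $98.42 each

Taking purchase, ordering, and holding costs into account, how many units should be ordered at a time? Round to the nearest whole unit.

Q* ≈ 700 boxes

Holding cost per unit per year at price C is H = 0.20·C.
Evaluate total cost at each tier's feasible EOQ or, if the EOQ is below the tier, at the tier's minimum quantity.
EOQ at $110.00 = 554.0 (feasible in tier 1): TC = 37,300×$110.00 + (37,300/554.0)×90.5 + (554.0/2)×0.20×$110.00 = $4,115,187.23.
EOQ at $98.42 = 585.6 < 700, so use break Q=700: TC = 37,300×$98.42 + (37,300/700.0)×90.5 + (700.0/2)×0.20×$98.42 = $3,682,777.76.
Lowest total cost is $3,682,777.76 at Q = 700.0.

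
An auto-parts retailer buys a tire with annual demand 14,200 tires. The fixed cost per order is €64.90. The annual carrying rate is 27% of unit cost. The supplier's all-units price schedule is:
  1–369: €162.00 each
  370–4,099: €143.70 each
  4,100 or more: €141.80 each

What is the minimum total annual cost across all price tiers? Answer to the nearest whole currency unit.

Holding cost per unit per year at price C is H = 0.27·C.
Evaluate total cost at each tier's feasible EOQ or, if the EOQ is below the tier, at the tier's minimum quantity.
EOQ at €162.00 = 205.3 (feasible in tier 1): TC = 14,200×€162.00 + (14,200/205.3)×64.9 + (205.3/2)×0.27×€162.00 = €2,309,378.85.
EOQ at €143.70 = 218.0 < 370, so use break Q=370: TC = 14,200×€143.70 + (14,200/370.0)×64.9 + (370.0/2)×0.27×€143.70 = €2,050,208.57.
EOQ at €141.80 = 219.4 < 4100, so use break Q=4100: TC = 14,200×€141.80 + (14,200/4100.0)×64.9 + (4100.0/2)×0.27×€141.80 = €2,092,271.08.
Lowest total cost among the candidates is at Q = 370.0.

TC* ≈ €2,050,209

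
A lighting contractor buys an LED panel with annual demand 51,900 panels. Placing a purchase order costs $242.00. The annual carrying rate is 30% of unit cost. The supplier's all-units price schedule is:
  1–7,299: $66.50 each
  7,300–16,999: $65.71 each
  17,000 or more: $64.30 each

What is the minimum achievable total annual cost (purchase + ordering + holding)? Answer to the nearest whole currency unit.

Holding cost per unit per year at price C is H = 0.30·C.
Candidates are each tier's EOQ (if it falls in that tier) and each price-break quantity.
EOQ at $66.50 = 1122.1 (feasible in tier 1): TC = 51,900×$66.50 + (51,900/1122.1)×242 + (1122.1/2)×0.30×$66.50 = $3,473,736.07.
EOQ at $65.71 = 1128.8 < 7300, so use break Q=7300: TC = 51,900×$65.71 + (51,900/7300.0)×242 + (7300.0/2)×0.30×$65.71 = $3,484,021.97.
EOQ at $64.30 = 1141.1 < 17000, so use break Q=17000: TC = 51,900×$64.30 + (51,900/17000.0)×242 + (17000.0/2)×0.30×$64.30 = $3,501,873.81.
Lowest total cost among the candidates is at Q = 1122.1.

TC* ≈ $3,473,736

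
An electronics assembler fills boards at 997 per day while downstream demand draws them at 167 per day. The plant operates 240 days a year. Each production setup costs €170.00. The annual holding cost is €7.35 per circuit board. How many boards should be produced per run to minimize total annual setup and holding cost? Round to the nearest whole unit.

Q* ≈ 1,492 boards

Annual demand D = 167 × 240 = 40,080.
Production build-up factor (1 − d/p) = 1 − 167/997 = 0.8325.
Q* = √(2DS / (H(1 − d/p))) = √(2 × 40,080 × 170 / (7.35 × 0.8325)).
= √(13,627,200 / 6.1189) ≈ 1492.341.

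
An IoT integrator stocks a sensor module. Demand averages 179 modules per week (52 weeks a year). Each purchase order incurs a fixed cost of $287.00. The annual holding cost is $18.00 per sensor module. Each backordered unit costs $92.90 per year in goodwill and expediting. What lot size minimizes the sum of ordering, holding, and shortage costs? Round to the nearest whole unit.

Q* ≈ 595 modules

Annual demand D = 179 × 52 = 9,308.
With planned backorders, Q* = √(2DS/H) · √((H+B)/B).
√(2DS/H) = √(2 × 9,308 × 287 / 18) = 544.814.
√((H+B)/B) = √((18+92.9)/92.9) = 1.0926.
Q* ≈ 595.259.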